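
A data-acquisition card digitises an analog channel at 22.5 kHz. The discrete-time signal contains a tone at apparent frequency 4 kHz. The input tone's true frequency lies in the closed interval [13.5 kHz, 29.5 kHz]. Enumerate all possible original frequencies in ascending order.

Frequencies that alias to 4 kHz are k·fs ± 4 kHz for integer k ≥ 0.
k=0: 4 kHz.
k=1: 18.5 kHz, 26.5 kHz.
k=2: 41 kHz, 49 kHz.
Within [13.5 kHz, 29.5 kHz]: 18.5 kHz, 26.5 kHz.

18.5 kHz, 26.5 kHz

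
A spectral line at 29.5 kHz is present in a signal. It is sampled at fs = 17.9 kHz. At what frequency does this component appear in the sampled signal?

6.3 kHz

29.5 kHz mod fs = 11.6 kHz.
11.6 kHz > fs/2 = 8.95 kHz, folds to fs − 11.6 kHz = 6.3 kHz.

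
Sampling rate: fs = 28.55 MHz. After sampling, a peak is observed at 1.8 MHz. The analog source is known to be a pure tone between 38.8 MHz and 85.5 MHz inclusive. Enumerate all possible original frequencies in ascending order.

55.3 MHz, 58.9 MHz, 83.85 MHz

Frequencies that alias to 1.8 MHz are k·fs ± 1.8 MHz for integer k ≥ 0.
k=0: 1.8 MHz.
k=1: 26.75 MHz, 30.35 MHz.
k=2: 55.3 MHz, 58.9 MHz.
k=3: 83.85 MHz, 87.45 MHz.
k=4: 112.4 MHz, 116 MHz.
Within [38.8 MHz, 85.5 MHz]: 55.3 MHz, 58.9 MHz, 83.85 MHz.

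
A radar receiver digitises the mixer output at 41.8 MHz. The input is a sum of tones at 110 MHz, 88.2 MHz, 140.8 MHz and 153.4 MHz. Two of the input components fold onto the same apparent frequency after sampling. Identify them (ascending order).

fs/2 = 20.9 MHz.
110 MHz mod fs = 26.4 MHz.
26.4 MHz > fs/2 = 20.9 MHz, folds to fs − 26.4 MHz = 15.4 MHz.
88.2 MHz mod fs = 4.6 MHz.
4.6 MHz ≤ fs/2 = 20.9 MHz, appears at 4.6 MHz.
140.8 MHz mod fs = 15.4 MHz.
15.4 MHz ≤ fs/2 = 20.9 MHz, appears at 15.4 MHz.
153.4 MHz mod fs = 28 MHz.
28 MHz > fs/2 = 20.9 MHz, folds to fs − 28 MHz = 13.8 MHz.
110 MHz and 140.8 MHz both map to 15.4 MHz.

110 MHz, 140.8 MHz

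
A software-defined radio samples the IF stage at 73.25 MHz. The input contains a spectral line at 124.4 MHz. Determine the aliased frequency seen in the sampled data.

22.1 MHz

124.4 MHz mod fs = 51.15 MHz.
51.15 MHz > fs/2 = 36.625 MHz, folds to fs − 51.15 MHz = 22.1 MHz.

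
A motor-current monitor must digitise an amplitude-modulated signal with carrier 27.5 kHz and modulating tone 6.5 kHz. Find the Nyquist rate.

AM sidebands sit at fc ± fm = 21 kHz and 34 kHz.
Highest-frequency component: 34 kHz.
Nyquist rate = 2 × 34 kHz = 68 kHz.

68 kHz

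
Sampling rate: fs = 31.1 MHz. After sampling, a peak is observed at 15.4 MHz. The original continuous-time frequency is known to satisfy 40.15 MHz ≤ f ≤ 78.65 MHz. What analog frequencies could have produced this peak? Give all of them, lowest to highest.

46.5 MHz, 46.8 MHz, 77.6 MHz, 77.9 MHz

Frequencies that alias to 15.4 MHz are k·fs ± 15.4 MHz for integer k ≥ 0.
k=0: 15.4 MHz.
k=1: 15.7 MHz, 46.5 MHz.
k=2: 46.8 MHz, 77.6 MHz.
k=3: 77.9 MHz, 108.7 MHz.
k=4: 109 MHz, 139.8 MHz.
Within [40.15 MHz, 78.65 MHz]: 46.5 MHz, 46.8 MHz, 77.6 MHz, 77.9 MHz.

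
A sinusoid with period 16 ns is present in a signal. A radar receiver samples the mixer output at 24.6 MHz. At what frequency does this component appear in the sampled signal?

T = 16 ns → f = 1/T = 62.5 MHz.
62.5 MHz mod fs = 13.3 MHz.
13.3 MHz > fs/2 = 12.3 MHz, folds to fs − 13.3 MHz = 11.3 MHz.

11.3 MHz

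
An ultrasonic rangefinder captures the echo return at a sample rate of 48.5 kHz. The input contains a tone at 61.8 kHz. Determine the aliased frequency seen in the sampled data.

61.8 kHz mod fs = 13.3 kHz.
13.3 kHz ≤ fs/2 = 24.25 kHz, appears at 13.3 kHz.

13.3 kHz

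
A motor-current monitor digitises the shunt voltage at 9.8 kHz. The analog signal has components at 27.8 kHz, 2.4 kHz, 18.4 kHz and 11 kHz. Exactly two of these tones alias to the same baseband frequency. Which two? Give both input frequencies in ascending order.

11 kHz, 18.4 kHz

fs/2 = 4.9 kHz.
27.8 kHz mod fs = 8.2 kHz.
8.2 kHz > fs/2 = 4.9 kHz, folds to fs − 8.2 kHz = 1.6 kHz.
2.4 kHz ≤ fs/2 = 4.9 kHz, passes unchanged.
18.4 kHz mod fs = 8.6 kHz.
8.6 kHz > fs/2 = 4.9 kHz, folds to fs − 8.6 kHz = 1.2 kHz.
11 kHz mod fs = 1.2 kHz.
1.2 kHz ≤ fs/2 = 4.9 kHz, appears at 1.2 kHz.
11 kHz and 18.4 kHz both map to 1.2 kHz.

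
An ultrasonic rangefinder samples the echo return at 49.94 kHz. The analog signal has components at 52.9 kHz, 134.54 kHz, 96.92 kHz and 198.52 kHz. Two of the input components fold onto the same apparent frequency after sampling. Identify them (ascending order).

52.9 kHz, 96.92 kHz

fs/2 = 24.97 kHz.
52.9 kHz mod fs = 2.96 kHz.
2.96 kHz ≤ fs/2 = 24.97 kHz, appears at 2.96 kHz.
134.54 kHz mod fs = 34.66 kHz.
34.66 kHz > fs/2 = 24.97 kHz, folds to fs − 34.66 kHz = 15.28 kHz.
96.92 kHz mod fs = 46.98 kHz.
46.98 kHz > fs/2 = 24.97 kHz, folds to fs − 46.98 kHz = 2.96 kHz.
198.52 kHz mod fs = 48.7 kHz.
48.7 kHz > fs/2 = 24.97 kHz, folds to fs − 48.7 kHz = 1.24 kHz.
52.9 kHz and 96.92 kHz both map to 2.96 kHz.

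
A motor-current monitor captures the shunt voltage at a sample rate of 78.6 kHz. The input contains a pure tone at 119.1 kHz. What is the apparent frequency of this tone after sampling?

38.1 kHz

119.1 kHz mod fs = 40.5 kHz.
40.5 kHz > fs/2 = 39.3 kHz, folds to fs − 40.5 kHz = 38.1 kHz.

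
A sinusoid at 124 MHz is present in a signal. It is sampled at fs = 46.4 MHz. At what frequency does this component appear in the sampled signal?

124 MHz mod fs = 31.2 MHz.
31.2 MHz > fs/2 = 23.2 MHz, folds to fs − 31.2 MHz = 15.2 MHz.

15.2 MHz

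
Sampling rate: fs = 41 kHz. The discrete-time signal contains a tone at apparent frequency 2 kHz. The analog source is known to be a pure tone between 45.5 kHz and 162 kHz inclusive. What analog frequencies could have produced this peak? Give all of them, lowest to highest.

80 kHz, 84 kHz, 121 kHz, 125 kHz, 162 kHz

Frequencies that alias to 2 kHz are k·fs ± 2 kHz for integer k ≥ 0.
k=0: 2 kHz.
k=1: 39 kHz, 43 kHz.
k=2: 80 kHz, 84 kHz.
k=3: 121 kHz, 125 kHz.
k=4: 162 kHz, 166 kHz.
k=5: 203 kHz, 207 kHz.
Within [45.5 kHz, 162 kHz]: 80 kHz, 84 kHz, 121 kHz, 125 kHz, 162 kHz.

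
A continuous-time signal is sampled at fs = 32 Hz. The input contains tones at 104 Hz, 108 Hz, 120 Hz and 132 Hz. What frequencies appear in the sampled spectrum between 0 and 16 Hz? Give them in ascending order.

fs/2 = 16 Hz.
104 Hz mod fs = 8 Hz.
8 Hz ≤ fs/2 = 16 Hz, appears at 8 Hz.
108 Hz mod fs = 12 Hz.
12 Hz ≤ fs/2 = 16 Hz, appears at 12 Hz.
120 Hz mod fs = 24 Hz.
24 Hz > fs/2 = 16 Hz, folds to fs − 24 Hz = 8 Hz.
132 Hz mod fs = 4 Hz.
4 Hz ≤ fs/2 = 16 Hz, appears at 4 Hz.
Distinct values: {4 Hz, 8 Hz, 12 Hz}.

4 Hz, 8 Hz, 12 Hz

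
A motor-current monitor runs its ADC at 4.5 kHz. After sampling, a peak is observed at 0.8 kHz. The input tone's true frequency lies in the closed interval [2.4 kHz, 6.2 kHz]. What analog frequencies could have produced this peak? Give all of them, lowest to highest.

Frequencies that alias to 0.8 kHz are k·fs ± 0.8 kHz for integer k ≥ 0.
k=0: 0.8 kHz.
k=1: 3.7 kHz, 5.3 kHz.
k=2: 8.2 kHz, 9.8 kHz.
Within [2.4 kHz, 6.2 kHz]: 3.7 kHz, 5.3 kHz.

3.7 kHz, 5.3 kHz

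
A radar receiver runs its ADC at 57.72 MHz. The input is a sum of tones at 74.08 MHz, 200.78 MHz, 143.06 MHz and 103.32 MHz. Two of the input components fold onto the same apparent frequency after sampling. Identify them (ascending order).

fs/2 = 28.86 MHz.
74.08 MHz mod fs = 16.36 MHz.
16.36 MHz ≤ fs/2 = 28.86 MHz, appears at 16.36 MHz.
200.78 MHz mod fs = 27.62 MHz.
27.62 MHz ≤ fs/2 = 28.86 MHz, appears at 27.62 MHz.
143.06 MHz mod fs = 27.62 MHz.
27.62 MHz ≤ fs/2 = 28.86 MHz, appears at 27.62 MHz.
103.32 MHz mod fs = 45.6 MHz.
45.6 MHz > fs/2 = 28.86 MHz, folds to fs − 45.6 MHz = 12.12 MHz.
143.06 MHz and 200.78 MHz both map to 27.62 MHz.

143.06 MHz, 200.78 MHz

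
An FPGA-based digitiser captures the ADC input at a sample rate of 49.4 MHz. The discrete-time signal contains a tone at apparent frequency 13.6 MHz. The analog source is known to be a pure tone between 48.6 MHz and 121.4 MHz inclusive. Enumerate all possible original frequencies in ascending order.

Frequencies that alias to 13.6 MHz are k·fs ± 13.6 MHz for integer k ≥ 0.
k=0: 13.6 MHz.
k=1: 35.8 MHz, 63 MHz.
k=2: 85.2 MHz, 112.4 MHz.
k=3: 134.6 MHz, 161.8 MHz.
Within [48.6 MHz, 121.4 MHz]: 63 MHz, 85.2 MHz, 112.4 MHz.

63 MHz, 85.2 MHz, 112.4 MHz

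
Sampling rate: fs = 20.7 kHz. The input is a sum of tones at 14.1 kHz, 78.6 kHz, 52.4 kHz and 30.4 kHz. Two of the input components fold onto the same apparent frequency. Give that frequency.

fs/2 = 10.35 kHz.
14.1 kHz > fs/2 = 10.35 kHz, folds to fs − 14.1 kHz = 6.6 kHz.
78.6 kHz mod fs = 16.5 kHz.
16.5 kHz > fs/2 = 10.35 kHz, folds to fs − 16.5 kHz = 4.2 kHz.
52.4 kHz mod fs = 11 kHz.
11 kHz > fs/2 = 10.35 kHz, folds to fs − 11 kHz = 9.7 kHz.
30.4 kHz mod fs = 9.7 kHz.
9.7 kHz ≤ fs/2 = 10.35 kHz, appears at 9.7 kHz.
30.4 kHz and 52.4 kHz both map to 9.7 kHz.

9.7 kHz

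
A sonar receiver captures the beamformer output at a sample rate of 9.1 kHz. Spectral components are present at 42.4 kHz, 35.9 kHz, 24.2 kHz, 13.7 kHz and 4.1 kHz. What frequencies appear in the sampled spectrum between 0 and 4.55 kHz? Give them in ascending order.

0.5 kHz, 3.1 kHz, 4.1 kHz, 4.5 kHz

fs/2 = 4.55 kHz.
42.4 kHz mod fs = 6 kHz.
6 kHz > fs/2 = 4.55 kHz, folds to fs − 6 kHz = 3.1 kHz.
35.9 kHz mod fs = 8.6 kHz.
8.6 kHz > fs/2 = 4.55 kHz, folds to fs − 8.6 kHz = 0.5 kHz.
24.2 kHz mod fs = 6 kHz.
6 kHz > fs/2 = 4.55 kHz, folds to fs − 6 kHz = 3.1 kHz.
13.7 kHz mod fs = 4.6 kHz.
4.6 kHz > fs/2 = 4.55 kHz, folds to fs − 4.6 kHz = 4.5 kHz.
4.1 kHz ≤ fs/2 = 4.55 kHz, passes unchanged.
Distinct values: {0.5 kHz, 3.1 kHz, 4.1 kHz, 4.5 kHz}.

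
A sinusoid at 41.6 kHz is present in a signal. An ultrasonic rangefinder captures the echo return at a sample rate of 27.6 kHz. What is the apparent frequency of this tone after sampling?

41.6 kHz mod fs = 14 kHz.
14 kHz > fs/2 = 13.8 kHz, folds to fs − 14 kHz = 13.6 kHz.

13.6 kHz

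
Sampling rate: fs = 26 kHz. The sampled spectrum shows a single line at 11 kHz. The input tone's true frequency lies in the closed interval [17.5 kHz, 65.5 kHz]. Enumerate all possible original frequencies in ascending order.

37 kHz, 41 kHz, 63 kHz

Frequencies that alias to 11 kHz are k·fs ± 11 kHz for integer k ≥ 0.
k=0: 11 kHz.
k=1: 15 kHz, 37 kHz.
k=2: 41 kHz, 63 kHz.
k=3: 67 kHz, 89 kHz.
Within [17.5 kHz, 65.5 kHz]: 37 kHz, 41 kHz, 63 kHz.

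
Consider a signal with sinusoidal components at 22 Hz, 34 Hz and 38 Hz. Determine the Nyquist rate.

76 Hz

Highest-frequency component: 38 Hz.
Nyquist rate = 2 × 38 Hz = 76 Hz.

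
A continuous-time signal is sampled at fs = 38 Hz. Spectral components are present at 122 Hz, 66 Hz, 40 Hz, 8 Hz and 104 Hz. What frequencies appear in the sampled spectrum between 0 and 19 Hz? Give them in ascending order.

2 Hz, 8 Hz, 10 Hz

fs/2 = 19 Hz.
122 Hz mod fs = 8 Hz.
8 Hz ≤ fs/2 = 19 Hz, appears at 8 Hz.
66 Hz mod fs = 28 Hz.
28 Hz > fs/2 = 19 Hz, folds to fs − 28 Hz = 10 Hz.
40 Hz mod fs = 2 Hz.
2 Hz ≤ fs/2 = 19 Hz, appears at 2 Hz.
8 Hz ≤ fs/2 = 19 Hz, passes unchanged.
104 Hz mod fs = 28 Hz.
28 Hz > fs/2 = 19 Hz, folds to fs − 28 Hz = 10 Hz.
Distinct values: {2 Hz, 8 Hz, 10 Hz}.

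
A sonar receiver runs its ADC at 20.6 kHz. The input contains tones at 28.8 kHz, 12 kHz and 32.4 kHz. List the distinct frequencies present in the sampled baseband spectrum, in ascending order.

8.2 kHz, 8.6 kHz, 8.8 kHz

fs/2 = 10.3 kHz.
28.8 kHz mod fs = 8.2 kHz.
8.2 kHz ≤ fs/2 = 10.3 kHz, appears at 8.2 kHz.
12 kHz > fs/2 = 10.3 kHz, folds to fs − 12 kHz = 8.6 kHz.
32.4 kHz mod fs = 11.8 kHz.
11.8 kHz > fs/2 = 10.3 kHz, folds to fs − 11.8 kHz = 8.8 kHz.
Distinct values: {8.2 kHz, 8.6 kHz, 8.8 kHz}.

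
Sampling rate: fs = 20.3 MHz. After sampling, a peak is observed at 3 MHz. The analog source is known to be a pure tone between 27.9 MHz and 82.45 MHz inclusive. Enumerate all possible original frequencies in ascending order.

Frequencies that alias to 3 MHz are k·fs ± 3 MHz for integer k ≥ 0.
k=0: 3 MHz.
k=1: 17.3 MHz, 23.3 MHz.
k=2: 37.6 MHz, 43.6 MHz.
k=3: 57.9 MHz, 63.9 MHz.
k=4: 78.2 MHz, 84.2 MHz.
k=5: 98.5 MHz, 104.5 MHz.
Within [27.9 MHz, 82.45 MHz]: 37.6 MHz, 43.6 MHz, 57.9 MHz, 63.9 MHz, 78.2 MHz.

37.6 MHz, 43.6 MHz, 57.9 MHz, 63.9 MHz, 78.2 MHz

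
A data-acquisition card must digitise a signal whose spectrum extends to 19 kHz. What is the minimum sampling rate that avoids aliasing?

38 kHz

Nyquist rate = 2 × 19 kHz = 38 kHz.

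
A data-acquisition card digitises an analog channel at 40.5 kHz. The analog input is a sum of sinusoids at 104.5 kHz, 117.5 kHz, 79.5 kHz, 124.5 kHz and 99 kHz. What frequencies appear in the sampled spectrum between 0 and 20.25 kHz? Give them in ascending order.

fs/2 = 20.25 kHz.
104.5 kHz mod fs = 23.5 kHz.
23.5 kHz > fs/2 = 20.25 kHz, folds to fs − 23.5 kHz = 17 kHz.
117.5 kHz mod fs = 36.5 kHz.
36.5 kHz > fs/2 = 20.25 kHz, folds to fs − 36.5 kHz = 4 kHz.
79.5 kHz mod fs = 39 kHz.
39 kHz > fs/2 = 20.25 kHz, folds to fs − 39 kHz = 1.5 kHz.
124.5 kHz mod fs = 3 kHz.
3 kHz ≤ fs/2 = 20.25 kHz, appears at 3 kHz.
99 kHz mod fs = 18 kHz.
18 kHz ≤ fs/2 = 20.25 kHz, appears at 18 kHz.
Distinct values: {1.5 kHz, 3 kHz, 4 kHz, 17 kHz, 18 kHz}.

1.5 kHz, 3 kHz, 4 kHz, 17 kHz, 18 kHz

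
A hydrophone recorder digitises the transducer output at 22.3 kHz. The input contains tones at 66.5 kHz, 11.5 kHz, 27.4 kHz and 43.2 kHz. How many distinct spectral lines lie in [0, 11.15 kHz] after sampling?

4

fs/2 = 11.15 kHz.
66.5 kHz mod fs = 21.9 kHz.
21.9 kHz > fs/2 = 11.15 kHz, folds to fs − 21.9 kHz = 0.4 kHz.
11.5 kHz > fs/2 = 11.15 kHz, folds to fs − 11.5 kHz = 10.8 kHz.
27.4 kHz mod fs = 5.1 kHz.
5.1 kHz ≤ fs/2 = 11.15 kHz, appears at 5.1 kHz.
43.2 kHz mod fs = 20.9 kHz.
20.9 kHz > fs/2 = 11.15 kHz, folds to fs − 20.9 kHz = 1.4 kHz.
Distinct values: {0.4 kHz, 1.4 kHz, 5.1 kHz, 10.8 kHz} → 4.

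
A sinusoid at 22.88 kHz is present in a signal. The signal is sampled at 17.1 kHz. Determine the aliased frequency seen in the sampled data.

5.78 kHz

22.88 kHz mod fs = 5.78 kHz.
5.78 kHz ≤ fs/2 = 8.55 kHz, appears at 5.78 kHz.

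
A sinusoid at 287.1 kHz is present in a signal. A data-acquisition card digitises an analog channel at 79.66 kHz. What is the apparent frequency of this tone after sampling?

287.1 kHz mod fs = 48.12 kHz.
48.12 kHz > fs/2 = 39.83 kHz, folds to fs − 48.12 kHz = 31.54 kHz.

31.54 kHz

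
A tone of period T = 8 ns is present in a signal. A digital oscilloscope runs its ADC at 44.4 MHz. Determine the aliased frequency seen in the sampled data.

8.2 MHz

T = 8 ns → f = 1/T = 125 MHz.
125 MHz mod fs = 36.2 MHz.
36.2 MHz > fs/2 = 22.2 MHz, folds to fs − 36.2 MHz = 8.2 MHz.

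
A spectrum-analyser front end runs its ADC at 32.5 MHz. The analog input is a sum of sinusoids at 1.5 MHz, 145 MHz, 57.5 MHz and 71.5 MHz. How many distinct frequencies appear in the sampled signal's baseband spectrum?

4

fs/2 = 16.25 MHz.
1.5 MHz ≤ fs/2 = 16.25 MHz, passes unchanged.
145 MHz mod fs = 15 MHz.
15 MHz ≤ fs/2 = 16.25 MHz, appears at 15 MHz.
57.5 MHz mod fs = 25 MHz.
25 MHz > fs/2 = 16.25 MHz, folds to fs − 25 MHz = 7.5 MHz.
71.5 MHz mod fs = 6.5 MHz.
6.5 MHz ≤ fs/2 = 16.25 MHz, appears at 6.5 MHz.
Distinct values: {1.5 MHz, 6.5 MHz, 7.5 MHz, 15 MHz} → 4.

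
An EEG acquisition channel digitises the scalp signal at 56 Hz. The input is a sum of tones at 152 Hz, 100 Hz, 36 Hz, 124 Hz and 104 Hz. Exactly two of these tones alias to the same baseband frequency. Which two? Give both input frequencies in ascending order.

100 Hz, 124 Hz

fs/2 = 28 Hz.
152 Hz mod fs = 40 Hz.
40 Hz > fs/2 = 28 Hz, folds to fs − 40 Hz = 16 Hz.
100 Hz mod fs = 44 Hz.
44 Hz > fs/2 = 28 Hz, folds to fs − 44 Hz = 12 Hz.
36 Hz > fs/2 = 28 Hz, folds to fs − 36 Hz = 20 Hz.
124 Hz mod fs = 12 Hz.
12 Hz ≤ fs/2 = 28 Hz, appears at 12 Hz.
104 Hz mod fs = 48 Hz.
48 Hz > fs/2 = 28 Hz, folds to fs − 48 Hz = 8 Hz.
100 Hz and 124 Hz both map to 12 Hz.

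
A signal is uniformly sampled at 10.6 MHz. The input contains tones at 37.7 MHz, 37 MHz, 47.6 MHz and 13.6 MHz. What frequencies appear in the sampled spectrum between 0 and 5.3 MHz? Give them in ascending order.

3 MHz, 4.7 MHz, 5.2 MHz

fs/2 = 5.3 MHz.
37.7 MHz mod fs = 5.9 MHz.
5.9 MHz > fs/2 = 5.3 MHz, folds to fs − 5.9 MHz = 4.7 MHz.
37 MHz mod fs = 5.2 MHz.
5.2 MHz ≤ fs/2 = 5.3 MHz, appears at 5.2 MHz.
47.6 MHz mod fs = 5.2 MHz.
5.2 MHz ≤ fs/2 = 5.3 MHz, appears at 5.2 MHz.
13.6 MHz mod fs = 3 MHz.
3 MHz ≤ fs/2 = 5.3 MHz, appears at 3 MHz.
Distinct values: {3 MHz, 4.7 MHz, 5.2 MHz}.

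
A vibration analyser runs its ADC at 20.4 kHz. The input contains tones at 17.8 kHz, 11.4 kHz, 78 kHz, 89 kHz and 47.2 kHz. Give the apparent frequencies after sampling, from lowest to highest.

fs/2 = 10.2 kHz.
17.8 kHz > fs/2 = 10.2 kHz, folds to fs − 17.8 kHz = 2.6 kHz.
11.4 kHz > fs/2 = 10.2 kHz, folds to fs − 11.4 kHz = 9 kHz.
78 kHz mod fs = 16.8 kHz.
16.8 kHz > fs/2 = 10.2 kHz, folds to fs − 16.8 kHz = 3.6 kHz.
89 kHz mod fs = 7.4 kHz.
7.4 kHz ≤ fs/2 = 10.2 kHz, appears at 7.4 kHz.
47.2 kHz mod fs = 6.4 kHz.
6.4 kHz ≤ fs/2 = 10.2 kHz, appears at 6.4 kHz.
Distinct values: {2.6 kHz, 3.6 kHz, 6.4 kHz, 7.4 kHz, 9 kHz}.

2.6 kHz, 3.6 kHz, 6.4 kHz, 7.4 kHz, 9 kHz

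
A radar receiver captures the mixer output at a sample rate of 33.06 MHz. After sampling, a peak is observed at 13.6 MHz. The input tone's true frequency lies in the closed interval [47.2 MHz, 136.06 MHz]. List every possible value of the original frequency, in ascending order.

52.52 MHz, 79.72 MHz, 85.58 MHz, 112.78 MHz, 118.64 MHz

Frequencies that alias to 13.6 MHz are k·fs ± 13.6 MHz for integer k ≥ 0.
k=0: 13.6 MHz.
k=1: 19.46 MHz, 46.66 MHz.
k=2: 52.52 MHz, 79.72 MHz.
k=3: 85.58 MHz, 112.78 MHz.
k=4: 118.64 MHz, 145.84 MHz.
k=5: 151.7 MHz, 178.9 MHz.
Within [47.2 MHz, 136.06 MHz]: 52.52 MHz, 79.72 MHz, 85.58 MHz, 112.78 MHz, 118.64 MHz.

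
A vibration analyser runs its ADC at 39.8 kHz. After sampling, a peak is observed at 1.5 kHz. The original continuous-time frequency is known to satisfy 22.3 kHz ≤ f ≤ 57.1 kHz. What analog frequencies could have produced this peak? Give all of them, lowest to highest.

38.3 kHz, 41.3 kHz

Frequencies that alias to 1.5 kHz are k·fs ± 1.5 kHz for integer k ≥ 0.
k=0: 1.5 kHz.
k=1: 38.3 kHz, 41.3 kHz.
k=2: 78.1 kHz, 81.1 kHz.
Within [22.3 kHz, 57.1 kHz]: 38.3 kHz, 41.3 kHz.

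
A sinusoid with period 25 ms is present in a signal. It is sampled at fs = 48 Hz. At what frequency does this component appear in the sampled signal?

8 Hz

T = 25 ms → f = 1/T = 40 Hz.
40 Hz > fs/2 = 24 Hz, folds to fs − 40 Hz = 8 Hz.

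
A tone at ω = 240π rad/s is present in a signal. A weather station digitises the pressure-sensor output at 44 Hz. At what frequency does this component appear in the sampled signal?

ω = 240π rad/s → f = ω/(2π) = 120 Hz.
120 Hz mod fs = 32 Hz.
32 Hz > fs/2 = 22 Hz, folds to fs − 32 Hz = 12 Hz.

12 Hz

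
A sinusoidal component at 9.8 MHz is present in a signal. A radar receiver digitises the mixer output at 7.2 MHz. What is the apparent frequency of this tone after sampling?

9.8 MHz mod fs = 2.6 MHz.
2.6 MHz ≤ fs/2 = 3.6 MHz, appears at 2.6 MHz.

2.6 MHz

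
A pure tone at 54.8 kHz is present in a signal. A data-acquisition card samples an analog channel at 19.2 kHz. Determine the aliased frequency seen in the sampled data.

54.8 kHz mod fs = 16.4 kHz.
16.4 kHz > fs/2 = 9.6 kHz, folds to fs − 16.4 kHz = 2.8 kHz.

2.8 kHz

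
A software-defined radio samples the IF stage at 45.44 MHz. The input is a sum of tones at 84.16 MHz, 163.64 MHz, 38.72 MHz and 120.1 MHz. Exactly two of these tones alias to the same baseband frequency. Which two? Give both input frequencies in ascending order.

fs/2 = 22.72 MHz.
84.16 MHz mod fs = 38.72 MHz.
38.72 MHz > fs/2 = 22.72 MHz, folds to fs − 38.72 MHz = 6.72 MHz.
163.64 MHz mod fs = 27.32 MHz.
27.32 MHz > fs/2 = 22.72 MHz, folds to fs − 27.32 MHz = 18.12 MHz.
38.72 MHz > fs/2 = 22.72 MHz, folds to fs − 38.72 MHz = 6.72 MHz.
120.1 MHz mod fs = 29.22 MHz.
29.22 MHz > fs/2 = 22.72 MHz, folds to fs − 29.22 MHz = 16.22 MHz.
38.72 MHz and 84.16 MHz both map to 6.72 MHz.

38.72 MHz, 84.16 MHz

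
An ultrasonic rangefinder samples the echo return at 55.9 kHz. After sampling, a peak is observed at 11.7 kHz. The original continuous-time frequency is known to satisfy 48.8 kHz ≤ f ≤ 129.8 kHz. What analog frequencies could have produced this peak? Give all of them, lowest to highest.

Frequencies that alias to 11.7 kHz are k·fs ± 11.7 kHz for integer k ≥ 0.
k=0: 11.7 kHz.
k=1: 44.2 kHz, 67.6 kHz.
k=2: 100.1 kHz, 123.5 kHz.
k=3: 156 kHz, 179.4 kHz.
Within [48.8 kHz, 129.8 kHz]: 67.6 kHz, 100.1 kHz, 123.5 kHz.

67.6 kHz, 100.1 kHz, 123.5 kHz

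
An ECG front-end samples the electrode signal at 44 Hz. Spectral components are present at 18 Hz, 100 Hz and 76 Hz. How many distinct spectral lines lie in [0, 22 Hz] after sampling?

2

fs/2 = 22 Hz.
18 Hz ≤ fs/2 = 22 Hz, passes unchanged.
100 Hz mod fs = 12 Hz.
12 Hz ≤ fs/2 = 22 Hz, appears at 12 Hz.
76 Hz mod fs = 32 Hz.
32 Hz > fs/2 = 22 Hz, folds to fs − 32 Hz = 12 Hz.
Distinct values: {12 Hz, 18 Hz} → 2.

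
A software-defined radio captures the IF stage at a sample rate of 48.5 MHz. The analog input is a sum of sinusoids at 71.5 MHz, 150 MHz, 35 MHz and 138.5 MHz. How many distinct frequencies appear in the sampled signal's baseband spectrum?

fs/2 = 24.25 MHz.
71.5 MHz mod fs = 23 MHz.
23 MHz ≤ fs/2 = 24.25 MHz, appears at 23 MHz.
150 MHz mod fs = 4.5 MHz.
4.5 MHz ≤ fs/2 = 24.25 MHz, appears at 4.5 MHz.
35 MHz > fs/2 = 24.25 MHz, folds to fs − 35 MHz = 13.5 MHz.
138.5 MHz mod fs = 41.5 MHz.
41.5 MHz > fs/2 = 24.25 MHz, folds to fs − 41.5 MHz = 7 MHz.
Distinct values: {4.5 MHz, 7 MHz, 13.5 MHz, 23 MHz} → 4.

4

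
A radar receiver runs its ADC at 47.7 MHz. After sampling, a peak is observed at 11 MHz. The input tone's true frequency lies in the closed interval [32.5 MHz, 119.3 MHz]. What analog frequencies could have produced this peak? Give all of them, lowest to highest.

36.7 MHz, 58.7 MHz, 84.4 MHz, 106.4 MHz

Frequencies that alias to 11 MHz are k·fs ± 11 MHz for integer k ≥ 0.
k=0: 11 MHz.
k=1: 36.7 MHz, 58.7 MHz.
k=2: 84.4 MHz, 106.4 MHz.
k=3: 132.1 MHz, 154.1 MHz.
Within [32.5 MHz, 119.3 MHz]: 36.7 MHz, 58.7 MHz, 84.4 MHz, 106.4 MHz.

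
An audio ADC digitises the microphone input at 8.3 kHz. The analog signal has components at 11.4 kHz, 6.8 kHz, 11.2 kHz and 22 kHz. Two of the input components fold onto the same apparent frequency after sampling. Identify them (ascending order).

fs/2 = 4.15 kHz.
11.4 kHz mod fs = 3.1 kHz.
3.1 kHz ≤ fs/2 = 4.15 kHz, appears at 3.1 kHz.
6.8 kHz > fs/2 = 4.15 kHz, folds to fs − 6.8 kHz = 1.5 kHz.
11.2 kHz mod fs = 2.9 kHz.
2.9 kHz ≤ fs/2 = 4.15 kHz, appears at 2.9 kHz.
22 kHz mod fs = 5.4 kHz.
5.4 kHz > fs/2 = 4.15 kHz, folds to fs − 5.4 kHz = 2.9 kHz.
11.2 kHz and 22 kHz both map to 2.9 kHz.

11.2 kHz, 22 kHz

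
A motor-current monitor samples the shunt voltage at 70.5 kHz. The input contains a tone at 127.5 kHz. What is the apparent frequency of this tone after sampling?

127.5 kHz mod fs = 57 kHz.
57 kHz > fs/2 = 35.25 kHz, folds to fs − 57 kHz = 13.5 kHz.

13.5 kHz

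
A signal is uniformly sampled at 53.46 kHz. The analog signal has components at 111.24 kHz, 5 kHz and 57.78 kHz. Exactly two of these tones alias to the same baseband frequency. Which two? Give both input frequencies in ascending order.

fs/2 = 26.73 kHz.
111.24 kHz mod fs = 4.32 kHz.
4.32 kHz ≤ fs/2 = 26.73 kHz, appears at 4.32 kHz.
5 kHz ≤ fs/2 = 26.73 kHz, passes unchanged.
57.78 kHz mod fs = 4.32 kHz.
4.32 kHz ≤ fs/2 = 26.73 kHz, appears at 4.32 kHz.
57.78 kHz and 111.24 kHz both map to 4.32 kHz.

57.78 kHz, 111.24 kHz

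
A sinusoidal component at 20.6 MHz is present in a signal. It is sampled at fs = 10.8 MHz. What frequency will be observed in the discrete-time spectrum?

1 MHz

20.6 MHz mod fs = 9.8 MHz.
9.8 MHz > fs/2 = 5.4 MHz, folds to fs − 9.8 MHz = 1 MHz.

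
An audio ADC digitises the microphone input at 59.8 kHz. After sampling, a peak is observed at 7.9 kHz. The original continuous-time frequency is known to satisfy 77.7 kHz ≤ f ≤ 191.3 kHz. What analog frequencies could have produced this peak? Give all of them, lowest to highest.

111.7 kHz, 127.5 kHz, 171.5 kHz, 187.3 kHz

Frequencies that alias to 7.9 kHz are k·fs ± 7.9 kHz for integer k ≥ 0.
k=0: 7.9 kHz.
k=1: 51.9 kHz, 67.7 kHz.
k=2: 111.7 kHz, 127.5 kHz.
k=3: 171.5 kHz, 187.3 kHz.
k=4: 231.3 kHz, 247.1 kHz.
Within [77.7 kHz, 191.3 kHz]: 111.7 kHz, 127.5 kHz, 171.5 kHz, 187.3 kHz.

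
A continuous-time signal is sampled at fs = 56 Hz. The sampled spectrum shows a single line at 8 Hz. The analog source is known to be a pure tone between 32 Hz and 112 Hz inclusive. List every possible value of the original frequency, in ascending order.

Frequencies that alias to 8 Hz are k·fs ± 8 Hz for integer k ≥ 0.
k=0: 8 Hz.
k=1: 48 Hz, 64 Hz.
k=2: 104 Hz, 120 Hz.
k=3: 160 Hz, 176 Hz.
Within [32 Hz, 112 Hz]: 48 Hz, 64 Hz, 104 Hz.

48 Hz, 64 Hz, 104 Hz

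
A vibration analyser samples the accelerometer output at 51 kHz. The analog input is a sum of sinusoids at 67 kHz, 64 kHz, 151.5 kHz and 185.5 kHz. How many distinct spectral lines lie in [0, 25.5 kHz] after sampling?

fs/2 = 25.5 kHz.
67 kHz mod fs = 16 kHz.
16 kHz ≤ fs/2 = 25.5 kHz, appears at 16 kHz.
64 kHz mod fs = 13 kHz.
13 kHz ≤ fs/2 = 25.5 kHz, appears at 13 kHz.
151.5 kHz mod fs = 49.5 kHz.
49.5 kHz > fs/2 = 25.5 kHz, folds to fs − 49.5 kHz = 1.5 kHz.
185.5 kHz mod fs = 32.5 kHz.
32.5 kHz > fs/2 = 25.5 kHz, folds to fs − 32.5 kHz = 18.5 kHz.
Distinct values: {1.5 kHz, 13 kHz, 16 kHz, 18.5 kHz} → 4.

4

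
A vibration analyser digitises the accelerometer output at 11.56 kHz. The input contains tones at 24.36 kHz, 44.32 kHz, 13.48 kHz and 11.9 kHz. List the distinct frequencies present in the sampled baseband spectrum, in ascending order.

0.34 kHz, 1.24 kHz, 1.92 kHz

fs/2 = 5.78 kHz.
24.36 kHz mod fs = 1.24 kHz.
1.24 kHz ≤ fs/2 = 5.78 kHz, appears at 1.24 kHz.
44.32 kHz mod fs = 9.64 kHz.
9.64 kHz > fs/2 = 5.78 kHz, folds to fs − 9.64 kHz = 1.92 kHz.
13.48 kHz mod fs = 1.92 kHz.
1.92 kHz ≤ fs/2 = 5.78 kHz, appears at 1.92 kHz.
11.9 kHz mod fs = 0.34 kHz.
0.34 kHz ≤ fs/2 = 5.78 kHz, appears at 0.34 kHz.
Distinct values: {0.34 kHz, 1.24 kHz, 1.92 kHz}.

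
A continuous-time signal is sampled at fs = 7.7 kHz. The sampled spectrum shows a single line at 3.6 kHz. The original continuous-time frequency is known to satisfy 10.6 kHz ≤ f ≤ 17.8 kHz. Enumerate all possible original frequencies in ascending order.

Frequencies that alias to 3.6 kHz are k·fs ± 3.6 kHz for integer k ≥ 0.
k=0: 3.6 kHz.
k=1: 4.1 kHz, 11.3 kHz.
k=2: 11.8 kHz, 19 kHz.
k=3: 19.5 kHz, 26.7 kHz.
Within [10.6 kHz, 17.8 kHz]: 11.3 kHz, 11.8 kHz.

11.3 kHz, 11.8 kHz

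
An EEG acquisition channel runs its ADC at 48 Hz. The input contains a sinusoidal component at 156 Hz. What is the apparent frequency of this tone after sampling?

12 Hz

156 Hz mod fs = 12 Hz.
12 Hz ≤ fs/2 = 24 Hz, appears at 12 Hz.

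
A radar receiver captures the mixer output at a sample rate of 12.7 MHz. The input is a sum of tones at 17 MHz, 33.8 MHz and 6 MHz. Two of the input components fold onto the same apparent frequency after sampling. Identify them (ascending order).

fs/2 = 6.35 MHz.
17 MHz mod fs = 4.3 MHz.
4.3 MHz ≤ fs/2 = 6.35 MHz, appears at 4.3 MHz.
33.8 MHz mod fs = 8.4 MHz.
8.4 MHz > fs/2 = 6.35 MHz, folds to fs − 8.4 MHz = 4.3 MHz.
6 MHz ≤ fs/2 = 6.35 MHz, passes unchanged.
17 MHz and 33.8 MHz both map to 4.3 MHz.

17 MHz, 33.8 MHz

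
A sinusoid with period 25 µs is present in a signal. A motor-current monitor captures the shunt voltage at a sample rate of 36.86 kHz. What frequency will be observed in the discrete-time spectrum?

3.14 kHz

T = 25 µs → f = 1/T = 40 kHz.
40 kHz mod fs = 3.14 kHz.
3.14 kHz ≤ fs/2 = 18.43 kHz, appears at 3.14 kHz.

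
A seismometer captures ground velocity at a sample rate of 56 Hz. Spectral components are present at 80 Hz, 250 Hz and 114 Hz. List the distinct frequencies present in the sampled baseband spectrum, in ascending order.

2 Hz, 24 Hz, 26 Hz

fs/2 = 28 Hz.
80 Hz mod fs = 24 Hz.
24 Hz ≤ fs/2 = 28 Hz, appears at 24 Hz.
250 Hz mod fs = 26 Hz.
26 Hz ≤ fs/2 = 28 Hz, appears at 26 Hz.
114 Hz mod fs = 2 Hz.
2 Hz ≤ fs/2 = 28 Hz, appears at 2 Hz.
Distinct values: {2 Hz, 24 Hz, 26 Hz}.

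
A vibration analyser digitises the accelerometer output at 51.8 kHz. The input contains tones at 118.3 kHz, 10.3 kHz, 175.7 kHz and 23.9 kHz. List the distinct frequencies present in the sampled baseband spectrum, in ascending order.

10.3 kHz, 14.7 kHz, 20.3 kHz, 23.9 kHz

fs/2 = 25.9 kHz.
118.3 kHz mod fs = 14.7 kHz.
14.7 kHz ≤ fs/2 = 25.9 kHz, appears at 14.7 kHz.
10.3 kHz ≤ fs/2 = 25.9 kHz, passes unchanged.
175.7 kHz mod fs = 20.3 kHz.
20.3 kHz ≤ fs/2 = 25.9 kHz, appears at 20.3 kHz.
23.9 kHz ≤ fs/2 = 25.9 kHz, passes unchanged.
Distinct values: {10.3 kHz, 14.7 kHz, 20.3 kHz, 23.9 kHz}.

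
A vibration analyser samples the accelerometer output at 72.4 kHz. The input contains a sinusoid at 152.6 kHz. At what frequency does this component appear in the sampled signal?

7.8 kHz

152.6 kHz mod fs = 7.8 kHz.
7.8 kHz ≤ fs/2 = 36.2 kHz, appears at 7.8 kHz.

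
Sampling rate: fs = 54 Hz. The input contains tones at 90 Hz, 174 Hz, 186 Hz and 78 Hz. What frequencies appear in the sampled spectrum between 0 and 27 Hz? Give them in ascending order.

fs/2 = 27 Hz.
90 Hz mod fs = 36 Hz.
36 Hz > fs/2 = 27 Hz, folds to fs − 36 Hz = 18 Hz.
174 Hz mod fs = 12 Hz.
12 Hz ≤ fs/2 = 27 Hz, appears at 12 Hz.
186 Hz mod fs = 24 Hz.
24 Hz ≤ fs/2 = 27 Hz, appears at 24 Hz.
78 Hz mod fs = 24 Hz.
24 Hz ≤ fs/2 = 27 Hz, appears at 24 Hz.
Distinct values: {12 Hz, 18 Hz, 24 Hz}.

12 Hz, 18 Hz, 24 Hz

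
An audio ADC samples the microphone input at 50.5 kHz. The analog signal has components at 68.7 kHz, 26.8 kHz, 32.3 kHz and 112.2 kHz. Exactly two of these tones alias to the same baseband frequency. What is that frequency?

fs/2 = 25.25 kHz.
68.7 kHz mod fs = 18.2 kHz.
18.2 kHz ≤ fs/2 = 25.25 kHz, appears at 18.2 kHz.
26.8 kHz > fs/2 = 25.25 kHz, folds to fs − 26.8 kHz = 23.7 kHz.
32.3 kHz > fs/2 = 25.25 kHz, folds to fs − 32.3 kHz = 18.2 kHz.
112.2 kHz mod fs = 11.2 kHz.
11.2 kHz ≤ fs/2 = 25.25 kHz, appears at 11.2 kHz.
32.3 kHz and 68.7 kHz both map to 18.2 kHz.

18.2 kHz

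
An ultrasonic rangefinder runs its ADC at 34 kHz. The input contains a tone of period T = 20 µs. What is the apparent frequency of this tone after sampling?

16 kHz

T = 20 µs → f = 1/T = 50 kHz.
50 kHz mod fs = 16 kHz.
16 kHz ≤ fs/2 = 17 kHz, appears at 16 kHz.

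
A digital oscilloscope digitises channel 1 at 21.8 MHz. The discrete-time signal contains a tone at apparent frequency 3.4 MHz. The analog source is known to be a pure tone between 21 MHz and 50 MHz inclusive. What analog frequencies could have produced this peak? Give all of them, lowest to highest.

Frequencies that alias to 3.4 MHz are k·fs ± 3.4 MHz for integer k ≥ 0.
k=0: 3.4 MHz.
k=1: 18.4 MHz, 25.2 MHz.
k=2: 40.2 MHz, 47 MHz.
k=3: 62 MHz, 68.8 MHz.
Within [21 MHz, 50 MHz]: 25.2 MHz, 40.2 MHz, 47 MHz.

25.2 MHz, 40.2 MHz, 47 MHz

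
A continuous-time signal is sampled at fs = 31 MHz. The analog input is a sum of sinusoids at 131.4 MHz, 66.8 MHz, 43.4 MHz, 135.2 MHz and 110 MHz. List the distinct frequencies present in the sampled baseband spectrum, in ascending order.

fs/2 = 15.5 MHz.
131.4 MHz mod fs = 7.4 MHz.
7.4 MHz ≤ fs/2 = 15.5 MHz, appears at 7.4 MHz.
66.8 MHz mod fs = 4.8 MHz.
4.8 MHz ≤ fs/2 = 15.5 MHz, appears at 4.8 MHz.
43.4 MHz mod fs = 12.4 MHz.
12.4 MHz ≤ fs/2 = 15.5 MHz, appears at 12.4 MHz.
135.2 MHz mod fs = 11.2 MHz.
11.2 MHz ≤ fs/2 = 15.5 MHz, appears at 11.2 MHz.
110 MHz mod fs = 17 MHz.
17 MHz > fs/2 = 15.5 MHz, folds to fs − 17 MHz = 14 MHz.
Distinct values: {4.8 MHz, 7.4 MHz, 11.2 MHz, 12.4 MHz, 14 MHz}.

4.8 MHz, 7.4 MHz, 11.2 MHz, 12.4 MHz, 14 MHz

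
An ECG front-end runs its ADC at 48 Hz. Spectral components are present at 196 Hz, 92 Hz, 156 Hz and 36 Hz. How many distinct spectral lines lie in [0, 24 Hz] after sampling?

fs/2 = 24 Hz.
196 Hz mod fs = 4 Hz.
4 Hz ≤ fs/2 = 24 Hz, appears at 4 Hz.
92 Hz mod fs = 44 Hz.
44 Hz > fs/2 = 24 Hz, folds to fs − 44 Hz = 4 Hz.
156 Hz mod fs = 12 Hz.
12 Hz ≤ fs/2 = 24 Hz, appears at 12 Hz.
36 Hz > fs/2 = 24 Hz, folds to fs − 36 Hz = 12 Hz.
Distinct values: {4 Hz, 12 Hz} → 2.

2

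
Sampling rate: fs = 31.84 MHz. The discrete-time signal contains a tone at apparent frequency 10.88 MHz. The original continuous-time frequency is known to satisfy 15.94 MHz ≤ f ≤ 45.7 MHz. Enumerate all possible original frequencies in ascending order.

Frequencies that alias to 10.88 MHz are k·fs ± 10.88 MHz for integer k ≥ 0.
k=0: 10.88 MHz.
k=1: 20.96 MHz, 42.72 MHz.
k=2: 52.8 MHz, 74.56 MHz.
Within [15.94 MHz, 45.7 MHz]: 20.96 MHz, 42.72 MHz.

20.96 MHz, 42.72 MHz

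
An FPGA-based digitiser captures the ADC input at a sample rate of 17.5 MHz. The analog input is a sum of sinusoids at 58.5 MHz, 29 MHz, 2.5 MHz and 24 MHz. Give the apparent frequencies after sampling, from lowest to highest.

fs/2 = 8.75 MHz.
58.5 MHz mod fs = 6 MHz.
6 MHz ≤ fs/2 = 8.75 MHz, appears at 6 MHz.
29 MHz mod fs = 11.5 MHz.
11.5 MHz > fs/2 = 8.75 MHz, folds to fs − 11.5 MHz = 6 MHz.
2.5 MHz ≤ fs/2 = 8.75 MHz, passes unchanged.
24 MHz mod fs = 6.5 MHz.
6.5 MHz ≤ fs/2 = 8.75 MHz, appears at 6.5 MHz.
Distinct values: {2.5 MHz, 6 MHz, 6.5 MHz}.

2.5 MHz, 6 MHz, 6.5 MHz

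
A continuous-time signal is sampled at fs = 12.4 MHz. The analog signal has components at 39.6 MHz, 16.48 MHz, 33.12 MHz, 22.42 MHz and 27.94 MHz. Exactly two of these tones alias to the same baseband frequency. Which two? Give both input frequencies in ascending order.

16.48 MHz, 33.12 MHz

fs/2 = 6.2 MHz.
39.6 MHz mod fs = 2.4 MHz.
2.4 MHz ≤ fs/2 = 6.2 MHz, appears at 2.4 MHz.
16.48 MHz mod fs = 4.08 MHz.
4.08 MHz ≤ fs/2 = 6.2 MHz, appears at 4.08 MHz.
33.12 MHz mod fs = 8.32 MHz.
8.32 MHz > fs/2 = 6.2 MHz, folds to fs − 8.32 MHz = 4.08 MHz.
22.42 MHz mod fs = 10.02 MHz.
10.02 MHz > fs/2 = 6.2 MHz, folds to fs − 10.02 MHz = 2.38 MHz.
27.94 MHz mod fs = 3.14 MHz.
3.14 MHz ≤ fs/2 = 6.2 MHz, appears at 3.14 MHz.
16.48 MHz and 33.12 MHz both map to 4.08 MHz.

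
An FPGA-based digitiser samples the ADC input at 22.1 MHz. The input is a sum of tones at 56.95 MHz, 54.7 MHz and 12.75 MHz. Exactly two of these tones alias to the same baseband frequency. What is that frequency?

fs/2 = 11.05 MHz.
56.95 MHz mod fs = 12.75 MHz.
12.75 MHz > fs/2 = 11.05 MHz, folds to fs − 12.75 MHz = 9.35 MHz.
54.7 MHz mod fs = 10.5 MHz.
10.5 MHz ≤ fs/2 = 11.05 MHz, appears at 10.5 MHz.
12.75 MHz > fs/2 = 11.05 MHz, folds to fs − 12.75 MHz = 9.35 MHz.
12.75 MHz and 56.95 MHz both map to 9.35 MHz.

9.35 MHz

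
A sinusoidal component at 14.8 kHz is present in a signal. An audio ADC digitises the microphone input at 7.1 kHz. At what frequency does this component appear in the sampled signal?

14.8 kHz mod fs = 0.6 kHz.
0.6 kHz ≤ fs/2 = 3.55 kHz, appears at 0.6 kHz.

0.6 kHz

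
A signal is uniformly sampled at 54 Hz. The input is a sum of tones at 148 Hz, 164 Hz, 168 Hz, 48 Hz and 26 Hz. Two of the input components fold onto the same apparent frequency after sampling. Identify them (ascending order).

48 Hz, 168 Hz

fs/2 = 27 Hz.
148 Hz mod fs = 40 Hz.
40 Hz > fs/2 = 27 Hz, folds to fs − 40 Hz = 14 Hz.
164 Hz mod fs = 2 Hz.
2 Hz ≤ fs/2 = 27 Hz, appears at 2 Hz.
168 Hz mod fs = 6 Hz.
6 Hz ≤ fs/2 = 27 Hz, appears at 6 Hz.
48 Hz > fs/2 = 27 Hz, folds to fs − 48 Hz = 6 Hz.
26 Hz ≤ fs/2 = 27 Hz, passes unchanged.
48 Hz and 168 Hz both map to 6 Hz.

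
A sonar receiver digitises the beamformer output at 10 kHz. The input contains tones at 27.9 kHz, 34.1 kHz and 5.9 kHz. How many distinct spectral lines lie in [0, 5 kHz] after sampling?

fs/2 = 5 kHz.
27.9 kHz mod fs = 7.9 kHz.
7.9 kHz > fs/2 = 5 kHz, folds to fs − 7.9 kHz = 2.1 kHz.
34.1 kHz mod fs = 4.1 kHz.
4.1 kHz ≤ fs/2 = 5 kHz, appears at 4.1 kHz.
5.9 kHz > fs/2 = 5 kHz, folds to fs − 5.9 kHz = 4.1 kHz.
Distinct values: {2.1 kHz, 4.1 kHz} → 2.

2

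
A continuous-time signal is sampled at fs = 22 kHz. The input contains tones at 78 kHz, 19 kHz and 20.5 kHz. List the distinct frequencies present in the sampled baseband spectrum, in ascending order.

1.5 kHz, 3 kHz, 10 kHz

fs/2 = 11 kHz.
78 kHz mod fs = 12 kHz.
12 kHz > fs/2 = 11 kHz, folds to fs − 12 kHz = 10 kHz.
19 kHz > fs/2 = 11 kHz, folds to fs − 19 kHz = 3 kHz.
20.5 kHz > fs/2 = 11 kHz, folds to fs − 20.5 kHz = 1.5 kHz.
Distinct values: {1.5 kHz, 3 kHz, 10 kHz}.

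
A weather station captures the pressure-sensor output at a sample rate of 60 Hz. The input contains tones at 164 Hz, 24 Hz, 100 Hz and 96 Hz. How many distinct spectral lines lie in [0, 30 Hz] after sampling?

3

fs/2 = 30 Hz.
164 Hz mod fs = 44 Hz.
44 Hz > fs/2 = 30 Hz, folds to fs − 44 Hz = 16 Hz.
24 Hz ≤ fs/2 = 30 Hz, passes unchanged.
100 Hz mod fs = 40 Hz.
40 Hz > fs/2 = 30 Hz, folds to fs − 40 Hz = 20 Hz.
96 Hz mod fs = 36 Hz.
36 Hz > fs/2 = 30 Hz, folds to fs − 36 Hz = 24 Hz.
Distinct values: {16 Hz, 20 Hz, 24 Hz} → 3.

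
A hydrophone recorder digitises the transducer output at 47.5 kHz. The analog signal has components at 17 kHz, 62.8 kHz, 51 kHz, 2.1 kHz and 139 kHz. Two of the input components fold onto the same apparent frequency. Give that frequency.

3.5 kHz

fs/2 = 23.75 kHz.
17 kHz ≤ fs/2 = 23.75 kHz, passes unchanged.
62.8 kHz mod fs = 15.3 kHz.
15.3 kHz ≤ fs/2 = 23.75 kHz, appears at 15.3 kHz.
51 kHz mod fs = 3.5 kHz.
3.5 kHz ≤ fs/2 = 23.75 kHz, appears at 3.5 kHz.
2.1 kHz ≤ fs/2 = 23.75 kHz, passes unchanged.
139 kHz mod fs = 44 kHz.
44 kHz > fs/2 = 23.75 kHz, folds to fs − 44 kHz = 3.5 kHz.
51 kHz and 139 kHz both map to 3.5 kHz.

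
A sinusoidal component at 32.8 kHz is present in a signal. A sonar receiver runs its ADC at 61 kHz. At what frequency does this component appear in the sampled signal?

28.2 kHz

32.8 kHz > fs/2 = 30.5 kHz, folds to fs − 32.8 kHz = 28.2 kHz.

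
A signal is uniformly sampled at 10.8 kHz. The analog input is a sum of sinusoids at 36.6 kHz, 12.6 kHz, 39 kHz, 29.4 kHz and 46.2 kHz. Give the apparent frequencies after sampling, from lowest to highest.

fs/2 = 5.4 kHz.
36.6 kHz mod fs = 4.2 kHz.
4.2 kHz ≤ fs/2 = 5.4 kHz, appears at 4.2 kHz.
12.6 kHz mod fs = 1.8 kHz.
1.8 kHz ≤ fs/2 = 5.4 kHz, appears at 1.8 kHz.
39 kHz mod fs = 6.6 kHz.
6.6 kHz > fs/2 = 5.4 kHz, folds to fs − 6.6 kHz = 4.2 kHz.
29.4 kHz mod fs = 7.8 kHz.
7.8 kHz > fs/2 = 5.4 kHz, folds to fs − 7.8 kHz = 3 kHz.
46.2 kHz mod fs = 3 kHz.
3 kHz ≤ fs/2 = 5.4 kHz, appears at 3 kHz.
Distinct values: {1.8 kHz, 3 kHz, 4.2 kHz}.

1.8 kHz, 3 kHz, 4.2 kHz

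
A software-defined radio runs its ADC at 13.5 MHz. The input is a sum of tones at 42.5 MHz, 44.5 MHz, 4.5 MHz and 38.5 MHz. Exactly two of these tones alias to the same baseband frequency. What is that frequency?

fs/2 = 6.75 MHz.
42.5 MHz mod fs = 2 MHz.
2 MHz ≤ fs/2 = 6.75 MHz, appears at 2 MHz.
44.5 MHz mod fs = 4 MHz.
4 MHz ≤ fs/2 = 6.75 MHz, appears at 4 MHz.
4.5 MHz ≤ fs/2 = 6.75 MHz, passes unchanged.
38.5 MHz mod fs = 11.5 MHz.
11.5 MHz > fs/2 = 6.75 MHz, folds to fs − 11.5 MHz = 2 MHz.
38.5 MHz and 42.5 MHz both map to 2 MHz.

2 MHz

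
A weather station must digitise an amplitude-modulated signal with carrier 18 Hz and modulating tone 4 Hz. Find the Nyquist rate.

44 Hz

AM sidebands sit at fc ± fm = 14 Hz and 22 Hz.
Highest-frequency component: 22 Hz.
Nyquist rate = 2 × 22 Hz = 44 Hz.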